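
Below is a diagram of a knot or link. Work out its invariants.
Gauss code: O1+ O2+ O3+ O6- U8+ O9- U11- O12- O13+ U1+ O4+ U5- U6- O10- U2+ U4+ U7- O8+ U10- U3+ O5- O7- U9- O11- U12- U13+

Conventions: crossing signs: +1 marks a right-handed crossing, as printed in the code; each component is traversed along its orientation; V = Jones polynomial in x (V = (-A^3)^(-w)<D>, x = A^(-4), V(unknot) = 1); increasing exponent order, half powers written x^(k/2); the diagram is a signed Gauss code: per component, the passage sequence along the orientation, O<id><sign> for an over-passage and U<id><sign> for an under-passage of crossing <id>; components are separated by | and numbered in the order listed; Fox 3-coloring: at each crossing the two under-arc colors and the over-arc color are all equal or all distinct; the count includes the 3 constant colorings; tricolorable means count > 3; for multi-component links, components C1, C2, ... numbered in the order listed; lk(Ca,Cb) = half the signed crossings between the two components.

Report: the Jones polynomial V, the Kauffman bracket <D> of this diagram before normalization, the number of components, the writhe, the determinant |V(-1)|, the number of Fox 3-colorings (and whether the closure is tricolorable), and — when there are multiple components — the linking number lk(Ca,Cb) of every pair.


V(x) = x^-4 - x^-3 + x^-2 - 2x^-1 + 2 - x + x^2
bracket: -A^-11 + A^-7 - 2A^-3 + 2A - A^5 + A^9 - A^13, w = -1
1 component, writhe -1, over 13 crossings
det 9, colorings 9 of 3^13 — tricolorable
observation: the span of V is 6, forcing >= 6 crossings in any diagram


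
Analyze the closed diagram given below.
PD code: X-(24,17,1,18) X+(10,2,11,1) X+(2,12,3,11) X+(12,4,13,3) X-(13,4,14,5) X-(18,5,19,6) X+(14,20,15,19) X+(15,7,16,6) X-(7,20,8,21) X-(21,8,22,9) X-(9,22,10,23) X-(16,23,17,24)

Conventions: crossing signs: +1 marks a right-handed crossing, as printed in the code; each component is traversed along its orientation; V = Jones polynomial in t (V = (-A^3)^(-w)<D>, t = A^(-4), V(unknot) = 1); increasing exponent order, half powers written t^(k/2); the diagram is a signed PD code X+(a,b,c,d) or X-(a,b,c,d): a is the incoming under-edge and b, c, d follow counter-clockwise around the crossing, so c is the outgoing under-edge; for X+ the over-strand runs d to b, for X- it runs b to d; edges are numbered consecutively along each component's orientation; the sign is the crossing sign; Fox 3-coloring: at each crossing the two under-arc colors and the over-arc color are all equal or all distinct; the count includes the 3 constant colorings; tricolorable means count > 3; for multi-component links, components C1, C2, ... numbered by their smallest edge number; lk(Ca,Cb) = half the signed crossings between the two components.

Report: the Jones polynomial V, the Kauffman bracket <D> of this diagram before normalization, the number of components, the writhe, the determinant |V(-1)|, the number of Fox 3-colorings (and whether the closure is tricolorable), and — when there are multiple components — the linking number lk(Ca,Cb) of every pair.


V = -t^-6 + 2t^-5 - 3t^-4 + 4t^-3 - 4t^-2 + 4t^-1 - 2 + 2t - t^2
<D> = -A^-14 + 2A^-10 - 2A^-6 + 4A^-2 - 4A^2 + 4A^6 - 3A^10 + 2A^14 - A^18 (w = -2)
1 component over 12 crossings, w = -2
3 Fox colorings among 3^12, |V(-1)| = 23: not tricolorable
why: det 23 = |V(-1)|; not divisible by 3, so not tricolorable


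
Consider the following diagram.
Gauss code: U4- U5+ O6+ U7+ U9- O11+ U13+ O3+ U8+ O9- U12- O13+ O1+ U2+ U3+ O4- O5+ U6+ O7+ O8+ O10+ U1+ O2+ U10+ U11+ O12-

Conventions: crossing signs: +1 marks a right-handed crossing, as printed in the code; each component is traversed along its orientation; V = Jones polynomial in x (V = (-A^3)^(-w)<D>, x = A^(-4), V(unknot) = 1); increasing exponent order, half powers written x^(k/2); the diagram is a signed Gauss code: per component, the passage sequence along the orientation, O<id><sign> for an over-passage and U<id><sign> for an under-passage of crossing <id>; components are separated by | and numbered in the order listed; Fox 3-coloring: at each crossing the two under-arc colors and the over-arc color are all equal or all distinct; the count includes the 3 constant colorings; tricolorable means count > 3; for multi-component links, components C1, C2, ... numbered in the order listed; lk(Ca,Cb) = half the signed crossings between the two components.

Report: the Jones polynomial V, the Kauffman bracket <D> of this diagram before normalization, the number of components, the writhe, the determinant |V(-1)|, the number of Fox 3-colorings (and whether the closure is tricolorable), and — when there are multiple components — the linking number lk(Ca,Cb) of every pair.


Jones polynomial: V(x) = 2x^2 - 2x^3 + 3x^4 - 4x^5 + 4x^6 - 3x^7 + 2x^8 - x^9
<D> = A^-15 - 2A^-11 + 3A^-7 - 4A^-3 + 4A - 3A^5 + 2A^9 - 2A^13; writhe +7
components 1, writhe +7 (13 crossings)
3-colorings: 9 of 3^13, det 21 — tricolorable
note: w = +7 (over 13 crossings) is diagram-only; (-A^3)^(-7) removes it from V


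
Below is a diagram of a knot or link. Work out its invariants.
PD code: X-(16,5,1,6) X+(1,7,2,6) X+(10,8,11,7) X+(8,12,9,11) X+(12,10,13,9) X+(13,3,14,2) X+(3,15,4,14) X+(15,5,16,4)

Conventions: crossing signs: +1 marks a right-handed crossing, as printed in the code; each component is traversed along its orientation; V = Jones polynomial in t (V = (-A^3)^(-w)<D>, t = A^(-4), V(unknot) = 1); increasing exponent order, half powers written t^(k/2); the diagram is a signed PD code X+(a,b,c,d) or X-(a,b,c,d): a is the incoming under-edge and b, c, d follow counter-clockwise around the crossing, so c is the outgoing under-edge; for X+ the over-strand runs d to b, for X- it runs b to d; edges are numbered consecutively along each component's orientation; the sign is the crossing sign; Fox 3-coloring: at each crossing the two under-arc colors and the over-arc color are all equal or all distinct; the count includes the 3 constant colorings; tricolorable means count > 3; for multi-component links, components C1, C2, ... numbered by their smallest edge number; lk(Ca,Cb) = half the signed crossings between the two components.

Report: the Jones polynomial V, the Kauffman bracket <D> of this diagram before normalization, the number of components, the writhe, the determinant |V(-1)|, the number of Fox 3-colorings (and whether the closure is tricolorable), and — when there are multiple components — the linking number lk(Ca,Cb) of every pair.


Jones polynomial: V(t) = t^2 + 2t^4 - 2t^5 + t^6 - 2t^7 + t^8
<D> = A^-14 - 2A^-10 + A^-6 - 2A^-2 + 2A^2 + A^10; writhe +6
components 1, writhe +6 (8 crossings)
3-colorings: 27 of 3^8, det 9 — tricolorable
note: V spans 6 powers of t: at least 6 crossings in any diagram


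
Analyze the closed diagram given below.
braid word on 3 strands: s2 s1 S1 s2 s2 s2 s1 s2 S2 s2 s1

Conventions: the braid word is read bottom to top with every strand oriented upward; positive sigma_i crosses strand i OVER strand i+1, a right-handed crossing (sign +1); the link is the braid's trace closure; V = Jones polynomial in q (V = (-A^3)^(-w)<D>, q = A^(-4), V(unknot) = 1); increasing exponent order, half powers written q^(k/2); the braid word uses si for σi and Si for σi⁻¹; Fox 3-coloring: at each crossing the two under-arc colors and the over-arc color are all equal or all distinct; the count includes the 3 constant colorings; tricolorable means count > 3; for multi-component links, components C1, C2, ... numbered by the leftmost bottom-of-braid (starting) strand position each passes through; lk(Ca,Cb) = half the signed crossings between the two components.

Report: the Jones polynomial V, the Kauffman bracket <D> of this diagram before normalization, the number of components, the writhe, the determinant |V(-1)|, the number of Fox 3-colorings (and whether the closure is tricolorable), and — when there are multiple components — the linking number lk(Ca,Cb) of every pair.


V = -q^(5/2) - q^(9/2) + q^(11/2) - q^(13/2) + q^(15/2) - q^(17/2)
<D> = A^-13 - A^-9 + A^-5 - A^-1 + A^3 + A^11 (w = +7)
2 components over 11 crossings, w = +7
lk(C1,C2): +3
9 Fox colorings among 3^11, |V(-1)| = 6: tricolorable
why: the word shrinks to σ2 σ2 σ2 σ2 σ1 σ2 σ1 after cancelling


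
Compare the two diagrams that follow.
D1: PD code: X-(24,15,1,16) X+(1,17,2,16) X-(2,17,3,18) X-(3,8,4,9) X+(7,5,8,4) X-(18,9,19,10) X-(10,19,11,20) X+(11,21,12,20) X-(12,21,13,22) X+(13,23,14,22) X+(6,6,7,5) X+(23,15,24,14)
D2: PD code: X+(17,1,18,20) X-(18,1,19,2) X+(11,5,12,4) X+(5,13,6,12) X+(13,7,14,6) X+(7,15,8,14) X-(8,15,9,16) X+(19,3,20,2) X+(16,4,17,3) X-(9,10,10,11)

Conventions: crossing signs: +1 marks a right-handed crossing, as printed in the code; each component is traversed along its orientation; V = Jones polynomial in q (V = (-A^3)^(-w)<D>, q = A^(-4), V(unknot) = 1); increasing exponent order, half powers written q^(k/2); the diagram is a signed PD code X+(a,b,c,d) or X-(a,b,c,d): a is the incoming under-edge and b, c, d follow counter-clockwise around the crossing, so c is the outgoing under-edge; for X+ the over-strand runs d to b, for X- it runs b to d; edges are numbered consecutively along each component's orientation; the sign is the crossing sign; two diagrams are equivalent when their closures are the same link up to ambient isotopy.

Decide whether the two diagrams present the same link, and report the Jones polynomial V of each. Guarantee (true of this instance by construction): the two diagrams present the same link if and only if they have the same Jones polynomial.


same link: no
V(D1) = 1  [12 crossings, <D> = 1, w = 0]
D2 (bracket -A^-4 + 1 + A^8; 10 crossings at w = +4): V = q + q^3 - q^4
note: V(q) takes 2 values over 2 diagrams, fixing the grouping


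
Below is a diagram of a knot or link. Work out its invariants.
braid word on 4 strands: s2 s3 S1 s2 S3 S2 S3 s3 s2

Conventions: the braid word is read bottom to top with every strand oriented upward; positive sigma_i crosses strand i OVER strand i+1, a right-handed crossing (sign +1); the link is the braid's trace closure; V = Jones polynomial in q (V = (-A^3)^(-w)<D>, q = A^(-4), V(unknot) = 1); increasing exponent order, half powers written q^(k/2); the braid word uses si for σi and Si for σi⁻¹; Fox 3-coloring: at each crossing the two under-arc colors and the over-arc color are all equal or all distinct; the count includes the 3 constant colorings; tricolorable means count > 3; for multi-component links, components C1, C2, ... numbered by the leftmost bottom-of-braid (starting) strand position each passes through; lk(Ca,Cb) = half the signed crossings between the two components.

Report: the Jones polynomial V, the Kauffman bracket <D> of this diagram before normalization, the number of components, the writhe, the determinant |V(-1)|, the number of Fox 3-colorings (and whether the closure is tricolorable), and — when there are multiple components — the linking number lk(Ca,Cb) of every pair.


V(q) = 1
bracket: -A^3, w = +1
1 component, writhe +1, over 9 crossings
det 1, colorings 3 of 3^9 — not tricolorable
observation: det 1 = |V(-1)|; not divisible by 3, so not tricolorable


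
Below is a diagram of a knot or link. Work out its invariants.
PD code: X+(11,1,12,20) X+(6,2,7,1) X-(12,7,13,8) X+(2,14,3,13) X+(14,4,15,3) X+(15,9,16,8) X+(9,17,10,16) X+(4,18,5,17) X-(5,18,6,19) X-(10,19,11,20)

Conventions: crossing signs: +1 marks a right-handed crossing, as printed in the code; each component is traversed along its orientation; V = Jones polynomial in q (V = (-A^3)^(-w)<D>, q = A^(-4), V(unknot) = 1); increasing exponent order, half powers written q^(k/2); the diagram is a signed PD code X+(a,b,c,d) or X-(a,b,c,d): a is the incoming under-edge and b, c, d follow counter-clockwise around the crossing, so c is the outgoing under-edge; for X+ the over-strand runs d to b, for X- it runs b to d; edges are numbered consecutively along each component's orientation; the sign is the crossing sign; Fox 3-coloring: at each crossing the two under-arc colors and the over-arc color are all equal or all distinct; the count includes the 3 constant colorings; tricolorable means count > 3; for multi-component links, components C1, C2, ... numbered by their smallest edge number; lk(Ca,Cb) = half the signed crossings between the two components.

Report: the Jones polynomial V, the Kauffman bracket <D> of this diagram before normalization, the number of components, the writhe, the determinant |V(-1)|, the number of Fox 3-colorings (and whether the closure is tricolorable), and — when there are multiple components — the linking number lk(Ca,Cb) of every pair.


V(q) = q - q^2 + 2q^3 - q^4 + q^5 - q^6
bracket: -A^-12 + A^-8 - A^-4 + 2 - A^4 + A^8, w = +4
1 component, writhe +4, over 10 crossings
det 7, colorings 3 of 3^10 — not tricolorable
observation: det 7 = |V(-1)|; not divisible by 3, so not tricolorable


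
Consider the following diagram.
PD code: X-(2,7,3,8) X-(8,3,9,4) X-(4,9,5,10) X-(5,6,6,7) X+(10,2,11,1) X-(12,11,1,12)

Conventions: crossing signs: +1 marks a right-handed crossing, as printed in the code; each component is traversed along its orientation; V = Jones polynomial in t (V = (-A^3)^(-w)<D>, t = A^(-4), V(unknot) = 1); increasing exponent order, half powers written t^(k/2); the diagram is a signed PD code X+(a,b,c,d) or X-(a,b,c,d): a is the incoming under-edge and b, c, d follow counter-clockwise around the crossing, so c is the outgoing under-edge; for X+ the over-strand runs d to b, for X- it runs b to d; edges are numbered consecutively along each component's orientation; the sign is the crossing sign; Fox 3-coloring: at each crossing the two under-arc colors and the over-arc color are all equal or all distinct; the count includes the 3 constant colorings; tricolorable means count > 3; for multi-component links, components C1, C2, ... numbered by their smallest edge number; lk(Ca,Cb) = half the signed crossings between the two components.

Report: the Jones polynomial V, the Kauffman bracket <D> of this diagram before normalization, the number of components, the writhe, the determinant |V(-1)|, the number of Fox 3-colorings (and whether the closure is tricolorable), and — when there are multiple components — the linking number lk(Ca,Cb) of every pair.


V = -t^-4 + t^-3 + t^-1
<D> = A^-8 + 1 - A^4 (w = -4)
1 component over 6 crossings, w = -4
9 Fox colorings among 3^6, |V(-1)| = 3: tricolorable
why: |V(-1)| = 3: so tricolorable, since 3 divides 3


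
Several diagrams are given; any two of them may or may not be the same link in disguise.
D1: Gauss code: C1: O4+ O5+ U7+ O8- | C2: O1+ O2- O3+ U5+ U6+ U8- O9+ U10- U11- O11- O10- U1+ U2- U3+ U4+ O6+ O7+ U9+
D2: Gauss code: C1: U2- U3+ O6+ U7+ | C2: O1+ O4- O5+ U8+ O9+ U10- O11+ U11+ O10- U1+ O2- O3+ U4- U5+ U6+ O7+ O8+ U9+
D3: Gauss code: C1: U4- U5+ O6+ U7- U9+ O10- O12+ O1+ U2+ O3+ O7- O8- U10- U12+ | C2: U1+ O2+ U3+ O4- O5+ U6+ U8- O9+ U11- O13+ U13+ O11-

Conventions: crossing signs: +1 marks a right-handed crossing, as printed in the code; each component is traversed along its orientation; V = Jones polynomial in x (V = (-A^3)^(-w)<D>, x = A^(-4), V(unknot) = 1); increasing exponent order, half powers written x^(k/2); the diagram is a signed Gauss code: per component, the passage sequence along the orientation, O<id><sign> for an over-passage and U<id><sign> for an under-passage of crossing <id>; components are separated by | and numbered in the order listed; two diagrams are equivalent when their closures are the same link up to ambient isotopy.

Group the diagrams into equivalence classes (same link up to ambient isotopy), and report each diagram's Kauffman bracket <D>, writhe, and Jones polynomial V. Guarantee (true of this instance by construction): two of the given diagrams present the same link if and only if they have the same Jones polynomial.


grouping into links: {D1, D2} | {D3}
V(D1) = -x^(3/2) - 2x^(7/2) + x^(9/2) - x^(11/2) + x^(13/2)  (w +3, c 11, <D> = -A^-17 + A^-13 - A^-9 + 2A^-5 + A^3)
V(D2) = -x^(3/2) - 2x^(7/2) + x^(9/2) - x^(11/2) + x^(13/2)  [11 crossings, <D> = -A^-11 + A^-7 - A^-3 + 2A + A^9, w = +5]
V(D3) = -x^(3/2) - x^(7/2) + x^(9/2) - x^(11/2)  [13 crossings, <D> = A^-13 - A^-9 + A^-5 + A^3, w = +3]
why: comparing 3 Jones polynomials yields 2 groups


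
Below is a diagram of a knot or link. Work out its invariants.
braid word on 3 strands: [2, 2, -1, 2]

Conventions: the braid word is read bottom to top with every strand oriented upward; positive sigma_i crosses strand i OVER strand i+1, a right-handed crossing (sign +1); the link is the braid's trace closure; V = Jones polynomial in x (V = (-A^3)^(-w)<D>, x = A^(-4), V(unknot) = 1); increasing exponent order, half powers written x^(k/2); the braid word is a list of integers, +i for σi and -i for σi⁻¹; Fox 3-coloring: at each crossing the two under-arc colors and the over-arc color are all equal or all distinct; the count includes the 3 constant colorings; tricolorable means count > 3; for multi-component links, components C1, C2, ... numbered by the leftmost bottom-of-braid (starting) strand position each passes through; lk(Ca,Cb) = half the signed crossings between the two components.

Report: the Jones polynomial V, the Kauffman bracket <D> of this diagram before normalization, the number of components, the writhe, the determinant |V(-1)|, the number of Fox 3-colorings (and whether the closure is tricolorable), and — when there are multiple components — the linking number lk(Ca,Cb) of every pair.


V(x) = x + x^3 - x^4
bracket: -A^-10 + A^-6 + A^2, w = +2
1 component, writhe +2, over 4 crossings
det 3, colorings 9 of 3^4 — tricolorable
observation: the span of V is 3, forcing >= 3 crossings in any diagram


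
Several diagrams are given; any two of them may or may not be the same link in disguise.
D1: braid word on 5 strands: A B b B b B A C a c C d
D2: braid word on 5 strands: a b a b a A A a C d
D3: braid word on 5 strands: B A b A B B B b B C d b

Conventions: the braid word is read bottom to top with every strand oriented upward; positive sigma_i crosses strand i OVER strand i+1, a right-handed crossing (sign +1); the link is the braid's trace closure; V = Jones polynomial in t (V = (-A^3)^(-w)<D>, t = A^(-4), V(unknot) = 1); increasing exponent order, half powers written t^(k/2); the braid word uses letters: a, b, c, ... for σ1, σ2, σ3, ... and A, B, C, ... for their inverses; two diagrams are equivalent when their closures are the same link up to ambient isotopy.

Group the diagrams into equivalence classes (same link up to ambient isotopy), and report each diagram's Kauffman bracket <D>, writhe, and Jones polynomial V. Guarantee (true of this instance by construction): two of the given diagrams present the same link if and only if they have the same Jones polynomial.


grouping into links: {D1} | {D2} | {D3}
V(D1) = 1  (w -2, c 12, <D> = A^-6)
V(D2) = t + t^3 - t^4  (w +4, c 10, <D> = -A^-4 + 1 + A^8)
V(D3) = -t^-6 + t^-5 - t^-4 + 2t^-3 - t^-2 + t^-1  [12 crossings, <D> = A^-8 - A^-4 + 2 - A^4 + A^8 - A^12, w = -4]
why: 3 values of V(t) split the 3 diagrams


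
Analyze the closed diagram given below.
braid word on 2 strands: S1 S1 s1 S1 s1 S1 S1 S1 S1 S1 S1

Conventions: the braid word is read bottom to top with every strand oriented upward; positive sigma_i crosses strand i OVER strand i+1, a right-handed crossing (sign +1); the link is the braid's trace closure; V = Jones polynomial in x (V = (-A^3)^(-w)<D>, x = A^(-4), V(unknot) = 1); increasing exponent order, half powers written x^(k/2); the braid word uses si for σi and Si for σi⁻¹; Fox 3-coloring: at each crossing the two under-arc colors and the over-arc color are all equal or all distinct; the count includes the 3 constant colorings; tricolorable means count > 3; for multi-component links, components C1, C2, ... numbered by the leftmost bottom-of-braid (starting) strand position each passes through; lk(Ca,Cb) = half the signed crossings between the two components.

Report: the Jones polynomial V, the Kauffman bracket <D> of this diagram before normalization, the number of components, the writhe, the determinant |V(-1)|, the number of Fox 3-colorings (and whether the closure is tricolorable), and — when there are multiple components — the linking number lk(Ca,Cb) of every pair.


Jones polynomial: V(x) = -x^-10 + x^-9 - x^-8 + x^-7 - x^-6 + x^-5 + x^-3
<D> = -A^-9 - A^-1 + A^3 - A^7 + A^11 - A^15 + A^19; writhe -7
components 1, writhe -7 (11 crossings)
3-colorings: 3 of 3^11, det 7 — not tricolorable
note: one generator, power 7: the (2,7) torus pattern


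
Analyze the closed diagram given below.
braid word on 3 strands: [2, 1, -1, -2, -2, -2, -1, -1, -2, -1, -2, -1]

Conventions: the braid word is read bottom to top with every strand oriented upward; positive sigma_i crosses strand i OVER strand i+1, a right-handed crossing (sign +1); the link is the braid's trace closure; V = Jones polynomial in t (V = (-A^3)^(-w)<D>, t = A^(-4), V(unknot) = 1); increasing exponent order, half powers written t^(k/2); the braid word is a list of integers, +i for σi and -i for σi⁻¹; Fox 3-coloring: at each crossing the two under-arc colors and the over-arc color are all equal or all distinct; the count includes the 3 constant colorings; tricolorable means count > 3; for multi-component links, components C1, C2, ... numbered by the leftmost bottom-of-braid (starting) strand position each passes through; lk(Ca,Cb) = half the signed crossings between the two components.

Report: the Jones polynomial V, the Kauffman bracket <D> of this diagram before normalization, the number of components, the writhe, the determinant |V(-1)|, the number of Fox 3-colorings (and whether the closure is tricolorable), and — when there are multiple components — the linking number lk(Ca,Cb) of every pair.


V = -t^-8 + t^-5 + t^-3
<D> = A^-12 + A^-4 - A^8 (w = -8)
1 component over 12 crossings, w = -8
9 Fox colorings among 3^12, |V(-1)| = 3: tricolorable
why: V spans 5 powers of t: at least 5 crossings in any diagram


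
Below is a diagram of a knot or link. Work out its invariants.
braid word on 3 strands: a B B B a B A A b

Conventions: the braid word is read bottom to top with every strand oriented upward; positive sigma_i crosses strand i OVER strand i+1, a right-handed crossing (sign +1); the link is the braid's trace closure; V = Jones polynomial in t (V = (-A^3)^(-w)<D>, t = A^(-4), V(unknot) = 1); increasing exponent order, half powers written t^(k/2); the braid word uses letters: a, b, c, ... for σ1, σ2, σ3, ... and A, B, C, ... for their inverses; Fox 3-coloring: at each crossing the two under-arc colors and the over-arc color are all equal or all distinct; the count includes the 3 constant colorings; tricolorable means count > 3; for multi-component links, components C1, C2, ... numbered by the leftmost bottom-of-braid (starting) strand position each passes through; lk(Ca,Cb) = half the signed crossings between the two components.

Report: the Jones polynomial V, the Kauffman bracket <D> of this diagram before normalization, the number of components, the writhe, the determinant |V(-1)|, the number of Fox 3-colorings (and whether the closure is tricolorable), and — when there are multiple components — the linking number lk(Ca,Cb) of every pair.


V = t^(-13/2) - t^(-11/2) + 2t^(-9/2) - 2t^(-7/2) + t^(-5/2) - 2t^(-3/2) - t^(1/2)
<D> = A^-11 + 2A^-3 - A + 2A^5 - 2A^9 + A^13 - A^17 (w = -3)
2 components over 9 crossings, w = -3
lk(C1,C2): +1
3 Fox colorings among 3^9, |V(-1)| = 10: not tricolorable
why: |V(-1)| = 10: so not tricolorable, since 3 does not divide 10


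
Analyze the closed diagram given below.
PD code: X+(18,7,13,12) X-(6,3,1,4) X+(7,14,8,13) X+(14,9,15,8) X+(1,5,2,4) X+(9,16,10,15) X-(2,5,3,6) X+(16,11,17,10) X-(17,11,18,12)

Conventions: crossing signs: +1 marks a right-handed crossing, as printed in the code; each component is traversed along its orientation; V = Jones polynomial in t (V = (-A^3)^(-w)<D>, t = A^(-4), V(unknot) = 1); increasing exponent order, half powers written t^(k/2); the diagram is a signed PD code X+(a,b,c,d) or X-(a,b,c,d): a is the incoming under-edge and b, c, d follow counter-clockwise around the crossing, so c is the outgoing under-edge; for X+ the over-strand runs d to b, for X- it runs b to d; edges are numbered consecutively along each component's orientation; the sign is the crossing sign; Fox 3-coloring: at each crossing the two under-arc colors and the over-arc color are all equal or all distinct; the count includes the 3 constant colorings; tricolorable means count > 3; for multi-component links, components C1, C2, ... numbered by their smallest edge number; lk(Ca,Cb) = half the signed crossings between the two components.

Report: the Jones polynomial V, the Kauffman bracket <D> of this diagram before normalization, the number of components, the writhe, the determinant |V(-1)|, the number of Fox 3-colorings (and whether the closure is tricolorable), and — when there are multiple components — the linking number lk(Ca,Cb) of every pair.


Jones polynomial: V(t) = t + t^2 + t^3 + t^6
<D> = -A^-15 - A^-3 - A - A^5; writhe +3
components 3, writhe +3 (9 crossings)
linking number lk(C1,C2) = 0
lk(C1,C3): 0
lk(C2,C3) = +2
3-colorings: 9 of 3^9, det 0 — tricolorable
note: det 0 = |V(-1)|; divisible by 3, so tricolorable


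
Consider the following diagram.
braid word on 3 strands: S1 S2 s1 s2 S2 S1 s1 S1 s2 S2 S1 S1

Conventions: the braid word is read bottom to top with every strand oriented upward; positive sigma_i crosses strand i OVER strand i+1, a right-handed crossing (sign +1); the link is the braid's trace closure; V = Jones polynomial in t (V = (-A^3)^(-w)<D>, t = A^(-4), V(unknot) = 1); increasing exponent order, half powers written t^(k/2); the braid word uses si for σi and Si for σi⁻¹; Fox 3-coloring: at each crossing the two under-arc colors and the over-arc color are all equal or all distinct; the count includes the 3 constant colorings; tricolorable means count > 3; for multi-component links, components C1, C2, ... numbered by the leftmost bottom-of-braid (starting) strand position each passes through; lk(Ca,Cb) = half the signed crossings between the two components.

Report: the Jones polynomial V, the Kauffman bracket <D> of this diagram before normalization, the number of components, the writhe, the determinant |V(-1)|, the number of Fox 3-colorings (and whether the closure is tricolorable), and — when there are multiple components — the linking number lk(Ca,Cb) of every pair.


Jones polynomial: V(t) = -t^-4 + t^-3 + t^-1
<D> = A^-8 + 1 - A^4; writhe -4
components 1, writhe -4 (12 crossings)
3-colorings: 9 of 3^12, det 3 — tricolorable
note: V spans 3 powers of t: at least 3 crossings in any diagram


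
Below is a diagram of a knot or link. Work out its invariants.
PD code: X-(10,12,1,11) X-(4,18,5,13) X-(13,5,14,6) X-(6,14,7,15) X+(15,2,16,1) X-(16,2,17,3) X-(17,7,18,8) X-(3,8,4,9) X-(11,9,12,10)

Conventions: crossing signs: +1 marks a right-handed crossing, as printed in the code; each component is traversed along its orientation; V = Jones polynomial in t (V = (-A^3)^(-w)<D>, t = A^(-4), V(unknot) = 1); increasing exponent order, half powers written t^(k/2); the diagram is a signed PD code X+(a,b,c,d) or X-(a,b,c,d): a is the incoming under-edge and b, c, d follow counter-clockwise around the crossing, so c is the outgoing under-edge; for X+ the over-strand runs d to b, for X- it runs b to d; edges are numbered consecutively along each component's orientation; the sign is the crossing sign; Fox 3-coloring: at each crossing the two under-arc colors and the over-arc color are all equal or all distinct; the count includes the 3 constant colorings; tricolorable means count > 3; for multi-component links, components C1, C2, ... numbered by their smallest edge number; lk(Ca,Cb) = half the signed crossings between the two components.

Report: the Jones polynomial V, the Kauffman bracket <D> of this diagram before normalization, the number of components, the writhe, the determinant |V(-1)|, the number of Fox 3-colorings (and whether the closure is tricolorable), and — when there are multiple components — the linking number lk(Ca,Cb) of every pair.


V(t) = t^-8 - t^-7 + 2t^-6 - t^-5 + 2t^-4 + t^-2
bracket: -A^-13 - 2A^-5 + A^-1 - 2A^3 + A^7 - A^11, w = -7
3 components, writhe -7, over 9 crossings
lk(C1,C2) = -1
linking number lk(C1,C3) = -2
lk(C2,C3): 0
det 8, colorings 3 of 3^9 — not tricolorable
observation: the 3 component pairs carry total linking -3


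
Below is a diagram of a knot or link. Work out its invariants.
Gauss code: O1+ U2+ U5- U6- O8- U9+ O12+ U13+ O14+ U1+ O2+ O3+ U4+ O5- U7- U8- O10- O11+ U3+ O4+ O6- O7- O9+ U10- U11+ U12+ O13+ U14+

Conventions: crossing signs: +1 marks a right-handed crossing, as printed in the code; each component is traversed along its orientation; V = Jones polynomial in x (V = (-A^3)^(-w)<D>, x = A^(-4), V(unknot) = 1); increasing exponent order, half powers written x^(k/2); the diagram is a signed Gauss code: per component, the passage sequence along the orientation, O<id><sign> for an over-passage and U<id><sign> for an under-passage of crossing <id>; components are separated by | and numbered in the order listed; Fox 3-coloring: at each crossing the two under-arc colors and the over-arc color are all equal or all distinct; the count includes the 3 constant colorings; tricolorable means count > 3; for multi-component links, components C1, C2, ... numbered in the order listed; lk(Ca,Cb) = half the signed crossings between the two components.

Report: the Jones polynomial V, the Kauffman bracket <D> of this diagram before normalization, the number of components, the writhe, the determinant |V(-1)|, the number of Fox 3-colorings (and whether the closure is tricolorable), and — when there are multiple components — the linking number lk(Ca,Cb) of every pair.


Jones polynomial: V(x) = 1 - x + 2x^2 - 2x^3 + 3x^4 - 3x^5 + 2x^6 - 2x^7 + x^8
<D> = A^-20 - 2A^-16 + 2A^-12 - 3A^-8 + 3A^-4 - 2 + 2A^4 - A^8 + A^12; writhe +4
components 1, writhe +4 (14 crossings)
3-colorings: 3 of 3^14, det 17 — not tricolorable
note: w = +4 shifts under R1 moves; the (-A^3)^(-4) factor cancels that in V


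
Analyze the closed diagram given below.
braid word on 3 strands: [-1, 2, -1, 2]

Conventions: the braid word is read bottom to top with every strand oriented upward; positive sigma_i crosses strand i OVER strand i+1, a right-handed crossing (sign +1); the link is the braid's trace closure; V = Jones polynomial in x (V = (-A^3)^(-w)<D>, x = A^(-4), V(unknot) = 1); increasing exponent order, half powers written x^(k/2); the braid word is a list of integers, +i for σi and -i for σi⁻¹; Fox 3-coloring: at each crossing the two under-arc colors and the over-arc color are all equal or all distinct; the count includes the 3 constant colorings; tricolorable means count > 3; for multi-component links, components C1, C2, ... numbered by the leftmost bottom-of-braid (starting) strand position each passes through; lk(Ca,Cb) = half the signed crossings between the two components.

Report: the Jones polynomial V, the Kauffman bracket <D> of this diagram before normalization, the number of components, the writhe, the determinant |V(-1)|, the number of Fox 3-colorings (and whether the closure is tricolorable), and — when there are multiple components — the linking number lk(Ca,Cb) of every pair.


V = x^-2 - x^-1 + 1 - x + x^2
<D> = A^-8 - A^-4 + 1 - A^4 + A^8 (w = 0)
1 component over 4 crossings, w = 0
3 Fox colorings among 3^4, |V(-1)| = 5: not tricolorable
why: w = 0 (over 4 crossings) is diagram-only; (-A^3)^(0) removes it from V


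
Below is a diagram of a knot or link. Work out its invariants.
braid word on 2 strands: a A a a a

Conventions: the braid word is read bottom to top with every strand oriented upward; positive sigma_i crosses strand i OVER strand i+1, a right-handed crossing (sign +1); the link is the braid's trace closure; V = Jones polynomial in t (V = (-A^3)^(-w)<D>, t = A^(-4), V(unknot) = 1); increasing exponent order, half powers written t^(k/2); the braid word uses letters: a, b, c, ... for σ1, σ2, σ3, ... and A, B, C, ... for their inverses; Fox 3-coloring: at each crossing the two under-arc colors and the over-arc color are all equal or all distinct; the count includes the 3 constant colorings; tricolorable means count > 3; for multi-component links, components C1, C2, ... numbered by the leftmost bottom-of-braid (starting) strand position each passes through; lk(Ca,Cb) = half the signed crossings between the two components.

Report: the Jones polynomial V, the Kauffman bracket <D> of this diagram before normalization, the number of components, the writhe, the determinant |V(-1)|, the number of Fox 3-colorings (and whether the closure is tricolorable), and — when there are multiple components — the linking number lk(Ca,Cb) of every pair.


V = t + t^3 - t^4
<D> = A^-7 - A^-3 - A^5 (w = +3)
1 component over 5 crossings, w = +3
9 Fox colorings among 3^5, |V(-1)| = 3: tricolorable
why: one generator, power 3: the (2,3) torus pattern


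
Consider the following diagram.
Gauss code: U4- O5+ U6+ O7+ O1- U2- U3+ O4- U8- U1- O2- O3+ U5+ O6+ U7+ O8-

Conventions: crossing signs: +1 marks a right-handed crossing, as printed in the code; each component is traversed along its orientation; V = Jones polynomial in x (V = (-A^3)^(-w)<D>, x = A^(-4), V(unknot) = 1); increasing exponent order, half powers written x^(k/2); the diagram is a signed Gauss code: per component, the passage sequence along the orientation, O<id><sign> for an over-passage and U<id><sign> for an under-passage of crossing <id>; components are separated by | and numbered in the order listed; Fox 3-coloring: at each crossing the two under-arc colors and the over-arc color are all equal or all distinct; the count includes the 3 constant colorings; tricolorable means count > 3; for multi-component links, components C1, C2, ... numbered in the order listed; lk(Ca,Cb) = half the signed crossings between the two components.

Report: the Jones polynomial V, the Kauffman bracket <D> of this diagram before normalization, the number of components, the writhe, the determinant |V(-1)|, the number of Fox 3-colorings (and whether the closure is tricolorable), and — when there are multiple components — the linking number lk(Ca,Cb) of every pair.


V(x) = 1
bracket: 1, w = 0
1 component, writhe 0, over 8 crossings
det 1, colorings 3 of 3^8 — not tricolorable
observation: det 1 = |V(-1)|; not divisible by 3, so not tricolorable


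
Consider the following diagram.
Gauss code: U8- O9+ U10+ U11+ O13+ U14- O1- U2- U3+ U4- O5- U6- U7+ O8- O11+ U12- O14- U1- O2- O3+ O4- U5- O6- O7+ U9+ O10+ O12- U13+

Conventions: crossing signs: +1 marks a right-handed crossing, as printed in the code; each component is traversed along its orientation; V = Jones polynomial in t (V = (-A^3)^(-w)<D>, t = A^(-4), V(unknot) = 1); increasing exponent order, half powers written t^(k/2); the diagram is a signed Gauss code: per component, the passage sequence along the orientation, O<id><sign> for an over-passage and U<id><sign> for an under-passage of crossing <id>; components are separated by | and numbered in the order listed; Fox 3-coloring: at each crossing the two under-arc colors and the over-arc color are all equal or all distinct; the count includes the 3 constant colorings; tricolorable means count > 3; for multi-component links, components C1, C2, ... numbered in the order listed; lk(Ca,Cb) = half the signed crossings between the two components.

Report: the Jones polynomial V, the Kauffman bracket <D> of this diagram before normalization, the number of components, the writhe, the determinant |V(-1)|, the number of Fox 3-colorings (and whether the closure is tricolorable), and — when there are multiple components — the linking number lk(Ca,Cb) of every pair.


V = -t^-6 + 2t^-5 - 4t^-4 + 5t^-3 - 4t^-2 + 5t^-1 - 3 + 2t - t^2
<D> = -A^-14 + 2A^-10 - 3A^-6 + 5A^-2 - 4A^2 + 5A^6 - 4A^10 + 2A^14 - A^18 (w = -2)
1 component over 14 crossings, w = -2
9 Fox colorings among 3^14, |V(-1)| = 27: tricolorable
why: |V(-1)| = 27: so tricolorable, since 3 divides 27


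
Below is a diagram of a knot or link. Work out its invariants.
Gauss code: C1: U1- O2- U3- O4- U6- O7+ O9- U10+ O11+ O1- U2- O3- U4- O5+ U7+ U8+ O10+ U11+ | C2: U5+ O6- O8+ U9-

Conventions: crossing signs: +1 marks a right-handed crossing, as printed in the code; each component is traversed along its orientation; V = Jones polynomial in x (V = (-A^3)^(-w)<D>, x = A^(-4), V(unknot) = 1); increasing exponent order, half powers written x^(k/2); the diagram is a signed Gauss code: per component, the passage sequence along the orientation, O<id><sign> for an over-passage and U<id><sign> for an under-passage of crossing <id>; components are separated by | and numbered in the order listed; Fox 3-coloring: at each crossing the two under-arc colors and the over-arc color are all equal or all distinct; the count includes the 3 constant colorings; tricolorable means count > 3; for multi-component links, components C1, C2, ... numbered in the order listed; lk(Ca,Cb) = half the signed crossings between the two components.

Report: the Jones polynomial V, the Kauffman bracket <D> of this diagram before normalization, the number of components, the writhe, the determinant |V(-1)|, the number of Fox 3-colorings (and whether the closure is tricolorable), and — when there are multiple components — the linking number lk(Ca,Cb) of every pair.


Jones polynomial: V(x) = x^(-7/2) - 2x^(-5/2) + x^(-3/2) - 2x^(-1/2) + x^(1/2) - x^(3/2)
<D> = A^-9 - A^-5 + 2A^-1 - A^3 + 2A^7 - A^11; writhe -1
components 2, writhe -1 (11 crossings)
linking number lk(C1,C2) = 0
3-colorings: 3 of 3^11, det 8 — not tricolorable
note: all 2 components of this link are unlinked algebraically


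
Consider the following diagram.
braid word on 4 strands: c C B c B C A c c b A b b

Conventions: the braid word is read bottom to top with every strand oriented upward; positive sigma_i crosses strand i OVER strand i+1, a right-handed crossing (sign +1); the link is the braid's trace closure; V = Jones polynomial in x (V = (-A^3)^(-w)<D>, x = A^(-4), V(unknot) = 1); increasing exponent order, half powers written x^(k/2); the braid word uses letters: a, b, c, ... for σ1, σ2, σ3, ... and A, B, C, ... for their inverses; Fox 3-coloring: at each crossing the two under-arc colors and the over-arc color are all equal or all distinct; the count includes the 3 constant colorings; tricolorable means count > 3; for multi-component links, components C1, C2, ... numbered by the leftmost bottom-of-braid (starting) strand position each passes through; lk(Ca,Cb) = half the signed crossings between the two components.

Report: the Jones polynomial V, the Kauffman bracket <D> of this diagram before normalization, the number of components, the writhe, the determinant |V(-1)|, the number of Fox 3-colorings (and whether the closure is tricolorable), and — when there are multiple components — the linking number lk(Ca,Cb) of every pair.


V = x^-2 - x^-1 + 2 - 2x + x^2 - x^3 + x^4
<D> = -A^-13 + A^-9 - A^-5 + 2A^-1 - 2A^3 + A^7 - A^11 (w = +1)
1 component over 13 crossings, w = +1
9 Fox colorings among 3^13, |V(-1)| = 9: tricolorable
why: the span of V is 6, forcing >= 6 crossings in any diagram


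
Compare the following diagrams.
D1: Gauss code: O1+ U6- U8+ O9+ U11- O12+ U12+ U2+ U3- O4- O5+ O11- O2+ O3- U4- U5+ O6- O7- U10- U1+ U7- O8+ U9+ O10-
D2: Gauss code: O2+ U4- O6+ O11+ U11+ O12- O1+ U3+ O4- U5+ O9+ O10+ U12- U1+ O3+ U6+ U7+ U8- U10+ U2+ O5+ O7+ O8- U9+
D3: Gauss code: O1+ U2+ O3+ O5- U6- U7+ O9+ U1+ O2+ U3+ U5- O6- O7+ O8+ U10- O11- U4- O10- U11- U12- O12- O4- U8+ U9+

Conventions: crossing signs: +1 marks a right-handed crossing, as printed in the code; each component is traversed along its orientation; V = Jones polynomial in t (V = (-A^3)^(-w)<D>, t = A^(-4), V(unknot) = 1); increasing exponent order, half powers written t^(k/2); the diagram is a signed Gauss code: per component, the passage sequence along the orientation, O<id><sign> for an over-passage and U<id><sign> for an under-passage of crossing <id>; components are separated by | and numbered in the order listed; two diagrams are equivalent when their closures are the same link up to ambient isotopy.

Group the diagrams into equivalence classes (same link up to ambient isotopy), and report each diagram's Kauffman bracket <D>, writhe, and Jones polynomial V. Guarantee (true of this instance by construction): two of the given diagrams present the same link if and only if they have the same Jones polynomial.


grouping into links: {D1} | {D2} | {D3}
V(D1) = 1  (w 0, c 12, <D> = 1)
V(D2) = t - t^2 + 2t^3 - t^4 + t^5 - t^6  [12 crossings, <D> = -A^-6 + A^-2 - A^2 + 2A^6 - A^10 + A^14, w = +6]
D3 (bracket -A^-12 + A^-8 - A^-4 + 3 - A^4 + A^8 - A^12; 12 crossings at w = 0): V = -t^-3 + t^-2 - t^-1 + 3 - t + t^2 - t^3
why: 3 values of V(t) split the 3 diagrams
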